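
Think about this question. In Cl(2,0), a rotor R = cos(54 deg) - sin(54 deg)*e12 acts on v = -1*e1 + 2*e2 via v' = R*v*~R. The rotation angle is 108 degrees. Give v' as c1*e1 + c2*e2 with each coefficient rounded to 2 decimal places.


Rotor R = cos(54deg) - sin(54deg)*e12
Rotation angle theta = 2 * 54 = 108 degrees
v' = R*v*~R rotates v by theta.
cos(108deg) = -0.3090, sin(108deg) = 0.9511
v'_1 = -1*cos(108deg) - 2*sin(108deg)
= -1*(-0.3090) - 2*0.9511
= -1.59
v'_2 = -1*sin(108deg) + 2*cos(108deg)
= -1*0.9511 + 2*(-0.3090)
= -1.57
v' = -1.59*e1 - 1.57*e2


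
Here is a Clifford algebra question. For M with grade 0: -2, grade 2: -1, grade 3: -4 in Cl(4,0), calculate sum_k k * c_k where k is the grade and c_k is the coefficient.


Grade-weighted sum = sum of grade_k * coefficient_k
0*(-2) = 0
2*(-1) = -2
3*(-4) = -12
Total = 0 + (-2) + (-12) = -14


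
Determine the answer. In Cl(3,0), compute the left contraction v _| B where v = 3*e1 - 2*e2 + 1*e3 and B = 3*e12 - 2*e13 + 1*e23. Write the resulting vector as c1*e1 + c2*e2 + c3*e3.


Left contraction v _| B = <vB>_1 (grade-1 part of the geometric product vB).
Using e1_|e12 = e2, e2_|e12 = -e1, e1_|e13 = e3, e3_|e13 = -e1, e2_|e23 = e3, e3_|e23 = -e2:
e1 coeff: -v2*b12 - v3*b13 = -(-2)*(3) - (1)*(-2) = 8
e2 coeff: v1*b12 - v3*b23 = (3)*(3) - (1)*(1) = 8
e3 coeff: v1*b13 + v2*b23 = (3)*(-2) + (-2)*(1) = -8
v _| B = 8*e1 + 8*e2 - 8*e3


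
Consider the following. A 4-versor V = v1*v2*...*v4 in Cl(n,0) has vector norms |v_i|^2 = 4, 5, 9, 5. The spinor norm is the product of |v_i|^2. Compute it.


Spinor norm N(V) = |v1|^2 * |v2|^2 * ... * |v4|^2
= 4 * 5 * 9 * 5
Running product: 4, 20, 180, 900
N(V) = 900


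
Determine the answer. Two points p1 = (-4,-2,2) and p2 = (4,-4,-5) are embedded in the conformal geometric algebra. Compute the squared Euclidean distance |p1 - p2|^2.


p1 - p2 = (-8, 2, 7)
|p1 - p2|^2 = (-8)^2 + 2^2 + 7^2
= 64 + 4 + 49
= 117


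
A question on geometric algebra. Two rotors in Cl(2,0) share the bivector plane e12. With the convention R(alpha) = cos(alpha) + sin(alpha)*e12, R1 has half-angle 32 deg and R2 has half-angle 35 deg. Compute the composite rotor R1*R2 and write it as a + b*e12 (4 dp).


Same-plane rotors commute and their half-angles add:
R1*R2 = cos(a1 + a2) + sin(a1 + a2)*e12.
a1 + a2 = 32 + 35 = 67 deg
cos(67 deg) = 0.3907
sin(67 deg) = 0.9205
R1*R2 = 0.3907 + 0.9205*e12


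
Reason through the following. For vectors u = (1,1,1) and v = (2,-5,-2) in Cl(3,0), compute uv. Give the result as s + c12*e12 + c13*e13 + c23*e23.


In Cl(3,0): e_i^2 = 1, e_ie_j = -e_je_i for i != j.
Scalar part = u . v = 1*2 + 1*(-5) + 1*(-2)
= 2 + (-5) + (-2) = -5
e12 coeff = 1*(-5) - 1*2 = -5 - 2 = -7
e13 coeff = 1*(-2) - 1*2 = -2 - 2 = -4
e23 coeff = 1*(-2) - 1*(-5) = -2 - (-5) = 3
uv = -5 - 7*e12 - 4*e13 + 3*e23


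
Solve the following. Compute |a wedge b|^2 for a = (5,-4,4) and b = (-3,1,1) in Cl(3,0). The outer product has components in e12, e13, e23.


a wedge b = (a1*b2 - a2*b1)*e12 + (a1*b3 - a3*b1)*e13 + (a2*b3 - a3*b2)*e23
e12 coeff: 5*1 - (-4)*(-3) = 5 - 12 = -7
e13 coeff: 5*1 - 4*(-3) = 5 - (-12) = 17
e23 coeff: (-4)*1 - 4*1 = -4 - 4 = -8
|a wedge b|^2 = (-7)^2 + 17^2 + (-8)^2
= 49 + 289 + 64
= 402


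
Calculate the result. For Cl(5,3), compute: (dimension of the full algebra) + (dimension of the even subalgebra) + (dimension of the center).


n = 5 + 3 = 8
Total dim = 2^8 = 256
Even subalgebra dim = 2^7 = 128
n is even, so center dim = 1
Sum = 256 + 128 + 1 = 385


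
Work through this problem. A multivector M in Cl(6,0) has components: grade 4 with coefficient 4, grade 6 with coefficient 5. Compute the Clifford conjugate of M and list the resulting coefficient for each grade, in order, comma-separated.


Clifford conjugate sign for grade k: (-1)^(k(k+1)/2)
Grade 4: (-1)^(4*5/2) = (-1)^10 = 1, coeff 4 -> 4
Grade 6: (-1)^(6*7/2) = (-1)^21 = -1, coeff 5 -> -5
Conjugated coefficients: 4, -5


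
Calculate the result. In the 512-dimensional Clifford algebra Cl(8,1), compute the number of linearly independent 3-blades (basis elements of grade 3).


Number of grade-k basis blades in Cl(p,q) with n = p + q is C(n, k).
n = 8 + 1 = 9
C(9, 3) = 9! / (3! * 6!)
= 362880 / (6 * 720)
= 84


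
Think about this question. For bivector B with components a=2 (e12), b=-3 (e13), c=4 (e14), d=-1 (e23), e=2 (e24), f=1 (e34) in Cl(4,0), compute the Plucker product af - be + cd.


Plucker relation: af - be + cd
a*f = 2*1 = 2
b*e = (-3)*2 = -6
c*d = 4*(-1) = -4
af - be + cd = 2 - (-6) + (-4)
= 4


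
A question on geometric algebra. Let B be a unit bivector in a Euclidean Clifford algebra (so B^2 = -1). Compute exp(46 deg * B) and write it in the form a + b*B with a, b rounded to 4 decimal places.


For a unit bivector B with B^2 = -1, the exponential series gives
e^(theta*B) = cos(theta) + sin(theta)*B (the GA analogue of Euler's formula).
theta = 46 degrees = 0.802851 rad
cos(46 deg) = 0.6947
sin(46 deg) = 0.7193
exp(theta*B) = 0.6947 + 0.7193*B


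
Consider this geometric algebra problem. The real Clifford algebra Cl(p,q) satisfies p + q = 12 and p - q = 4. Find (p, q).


We need p + q = 12 and p - q = 4.
Adding: 2p = 12 + 4 = 16, so p = 8.
Then q = 12 - 8 = 4.
(p, q) = (8, 4)


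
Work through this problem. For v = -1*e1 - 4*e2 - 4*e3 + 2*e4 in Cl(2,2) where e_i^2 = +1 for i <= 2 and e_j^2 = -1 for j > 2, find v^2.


v^2 = sum of c_i^2 * e_i^2
Positive signature terms (e_i^2 = +1): (-1)^2 + (-4)^2 = 17
Negative signature terms (e_j^2 = -1): (-4)^2 + 2^2 = 20
v^2 = 17 - 20 = -3


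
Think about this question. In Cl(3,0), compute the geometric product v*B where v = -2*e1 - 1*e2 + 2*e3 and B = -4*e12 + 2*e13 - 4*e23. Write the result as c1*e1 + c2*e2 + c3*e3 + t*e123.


vB has grade-1 (vector) and grade-3 (trivector) parts: vB = (v _| B) + (v ^ B).
Vector part <vB>_1:
  e1: -v2*b12 - v3*b13 = -(-1)*(-4) - (2)*(2) = -8
  e2: v1*b12 - v3*b23 = (-2)*(-4) - (2)*(-4) = 16
  e3: v1*b13 + v2*b23 = (-2)*(2) + (-1)*(-4) = 0
Trivector part <vB>_3:
  e123: v1*b23 - v2*b13 + v3*b12 = (-2)*(-4) - (-1)*(2) + (2)*(-4) = 2
vB = -8*e1 + 16*e2 + 0*e3 + 2*e123


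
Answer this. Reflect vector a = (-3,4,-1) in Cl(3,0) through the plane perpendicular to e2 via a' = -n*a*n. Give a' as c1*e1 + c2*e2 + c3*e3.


Reflection formula: a' = -n*a*n, with n = e2 (unit vector, n^2 = 1).
For reflection through hyperplane perp to e2:
The component along e2 flips sign, others stay.
a = (-3, 4, -1)
a' = (-3, -4, -1)
a' = -3*e1 - 4*e2 - 1*e3


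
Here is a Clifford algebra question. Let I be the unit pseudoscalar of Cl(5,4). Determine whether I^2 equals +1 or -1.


The pseudoscalar I = e1...e_n (product of all n generators) of Cl(p,q) satisfies I^2 = (-1)^(q + n(n-1)/2).
p = 5, q = 4, n = p + q = 9
n(n-1)/2 = 9 * 8 / 2 = 36
Exponent = q + n(n-1)/2 = 4 + 36 = 40
I^2 = (-1)^40 = +1


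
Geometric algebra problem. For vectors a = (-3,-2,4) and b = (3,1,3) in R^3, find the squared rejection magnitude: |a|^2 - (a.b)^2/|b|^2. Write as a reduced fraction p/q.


|a|^2 = (-3)^2 + (-2)^2 + 4^2 = 29
|b|^2 = 3^2 + 1^2 + 3^2 = 19
a . b = (-3)*3 + (-2)*1 + 4*3 = 1
(a.b)^2 = 1^2 = 1
|rej|^2 = 29 - 1/19
= (551 - 1)/19
= 550/19
In lowest terms: 550/19


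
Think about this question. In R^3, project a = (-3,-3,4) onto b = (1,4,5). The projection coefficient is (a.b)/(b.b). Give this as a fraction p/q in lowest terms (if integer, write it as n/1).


Projection coefficient = (a . b) / (b . b)
a . b = (-3)*1 + (-3)*4 + 4*5
= -3 + (-12) + 20 = 5
b . b = 1^2 + 4^2 + 5^2
= 1 + 16 + 25 = 42
Coefficient = 5/42
In lowest terms: 5/42


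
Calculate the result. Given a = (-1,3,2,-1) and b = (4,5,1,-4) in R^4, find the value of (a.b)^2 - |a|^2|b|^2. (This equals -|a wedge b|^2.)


a . b = (-1)*4 + 3*5 + 2*1 + (-1)*(-4)
= -4 + 15 + 2 + 4 = 17
|a|^2 = (-1)^2 + 3^2 + 2^2 + (-1)^2 = 15
|b|^2 = 4^2 + 5^2 + 1^2 + (-4)^2 = 58
(a.b)^2 = 17^2 = 289
|a|^2 * |b|^2 = 15 * 58 = 870
Result = 289 - 870 = -581


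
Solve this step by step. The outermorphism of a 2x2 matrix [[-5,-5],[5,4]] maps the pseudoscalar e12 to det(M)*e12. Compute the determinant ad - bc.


The outermorphism of a linear map f sends e1^e2 to f(e1)^f(e2).
f(e1) = -5*e1 + 5*e2
f(e2) = -5*e1 + 4*e2
f(e1) ^ f(e2) = (-5*e1 + 5*e2) ^ (-5*e1 + 4*e2)
= (-5)*4*e12 + 5*(-5)*e21
= (-20 - (-25))*e12
= 5*e12
Coefficient = 5


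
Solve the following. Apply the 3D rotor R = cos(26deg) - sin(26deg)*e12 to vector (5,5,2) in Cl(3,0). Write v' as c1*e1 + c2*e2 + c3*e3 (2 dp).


Rotor R = cos(26deg) - sin(26deg)*e12
Rotation angle theta = 2 * 26 = 52 degrees in the e12 plane (e1 -> e2).
The component perpendicular to the plane (e3) is invariant: v'_3 = v3 = 2.00
cos(52deg) = 0.6157, sin(52deg) = 0.7880
v'_1 = v1*cos(theta) - v2*sin(theta) = 5*0.6157 - 5*0.7880 = -0.86
v'_2 = v1*sin(theta) + v2*cos(theta) = 5*0.7880 + 5*0.6157 = 7.02
v' = -0.86*e1 + 7.02*e2 + 2.00*e3


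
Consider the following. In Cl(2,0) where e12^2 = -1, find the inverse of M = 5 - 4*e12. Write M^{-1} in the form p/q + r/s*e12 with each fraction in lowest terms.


M = 5 - 4*e12, where e12^2 = -1.
Since M commutes with its reverse ~M = a - b*e12, M * ~M = a^2 - b^2*e12^2 = a^2 + b^2.
So M^{-1} = ~M / (a^2 + b^2) = (a - b*e12)/(a^2 + b^2).
a^2 + b^2 = 25 + 16 = 41
Scalar part = 5/41 = 5/41
Bivector coeff = 4/41 = 4/41
M^{-1} = 5/41 + 4/41*e12


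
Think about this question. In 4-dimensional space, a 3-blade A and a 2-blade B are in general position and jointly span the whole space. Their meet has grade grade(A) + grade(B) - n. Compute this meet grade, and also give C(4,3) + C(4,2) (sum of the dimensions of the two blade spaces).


Meet grade = grade(A) + grade(B) - n
= 3 + 2 - 4 = 1
C(4,3) = 4
C(4,2) = 6
dim_A + dim_B = 4 + 6 = 10


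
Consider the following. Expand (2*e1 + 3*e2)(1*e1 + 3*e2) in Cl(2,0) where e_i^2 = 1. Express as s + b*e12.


Expand: (2*e1 + 3*e2)(1*e1 + 3*e2)
= 2*1*e1e1 + 2*3*e1e2 + 3*1*e2e1 + 3*3*e2e2
Using e1^2 = e2^2 = 1, e2e1 = -e1e2:
Scalar part s = 2*1 + 3*3 = 2 + 9 = 11
Bivector part b = 2*3 - 3*1 = 6 - 3 = 3
uv = 11 + 3*e12


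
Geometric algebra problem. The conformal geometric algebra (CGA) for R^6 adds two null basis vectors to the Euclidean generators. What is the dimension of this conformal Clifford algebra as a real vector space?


The conformal model of R^6 uses Cl(7,1): the 6 Euclidean generators plus two extra orthogonal generators e+ (e+^2 = +1) and e- (e-^2 = -1), from which the null vectors e0, einf are built.
Number of generators m = 6 + 2 = 8.
dim Cl(p,q) = 2^m = 2^8 = 256


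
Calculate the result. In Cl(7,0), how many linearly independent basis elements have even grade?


Even subalgebra dimension = 2^(n-1)
n = 7 + 0 = 7
2^(7 - 1) = 2^6 = 64
Verification: sum of C(7,k) for even k = 1 + 21 + 35 + 7 = 64
Result = 64


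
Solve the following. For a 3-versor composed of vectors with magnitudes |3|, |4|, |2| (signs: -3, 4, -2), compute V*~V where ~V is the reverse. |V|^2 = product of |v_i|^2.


Each vector v_i has |v_i|^2 = s_i^2
Squared scales: (-3)^2 = 9, 4^2 = 16, (-2)^2 = 4
|V|^2 = 9 * 16 * 4
= 576


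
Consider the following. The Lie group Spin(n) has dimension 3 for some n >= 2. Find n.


dim Spin(n) = dim so(n) = n(n-1)/2.
Solve n(n-1)/2 = 3, i.e. n^2 - n - 6 = 0.
Discriminant = 1 + 8*3 = 25
n = (1 + sqrt(25))/2 = (1 + 5)/2 = 3


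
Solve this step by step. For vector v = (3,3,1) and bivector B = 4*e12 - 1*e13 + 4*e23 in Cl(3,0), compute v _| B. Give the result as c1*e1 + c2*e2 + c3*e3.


Left contraction v _| B = <vB>_1 (grade-1 part of the geometric product vB).
Using e1_|e12 = e2, e2_|e12 = -e1, e1_|e13 = e3, e3_|e13 = -e1, e2_|e23 = e3, e3_|e23 = -e2:
e1 coeff: -v2*b12 - v3*b13 = -(3)*(4) - (1)*(-1) = -11
e2 coeff: v1*b12 - v3*b23 = (3)*(4) - (1)*(4) = 8
e3 coeff: v1*b13 + v2*b23 = (3)*(-1) + (3)*(4) = 9
v _| B = -11*e1 + 8*e2 + 9*e3


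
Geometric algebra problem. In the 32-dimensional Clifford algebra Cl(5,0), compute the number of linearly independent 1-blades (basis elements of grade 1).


Number of grade-k basis blades in Cl(p,q) with n = p + q is C(n, k).
n = 5 + 0 = 5
C(5, 1) = 5! / (1! * 4!)
= 120 / (1 * 24)
= 5


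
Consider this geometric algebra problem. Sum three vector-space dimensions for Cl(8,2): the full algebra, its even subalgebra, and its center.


n = 8 + 2 = 10
Total dim = 2^10 = 1024
Even subalgebra dim = 2^9 = 512
n is even, so center dim = 1
Sum = 1024 + 512 + 1 = 1537


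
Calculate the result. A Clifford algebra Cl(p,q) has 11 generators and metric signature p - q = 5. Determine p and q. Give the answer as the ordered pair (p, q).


We need p + q = 11 and p - q = 5.
Adding: 2p = 11 + 5 = 16, so p = 8.
Then q = 11 - 8 = 3.
(p, q) = (8, 3)


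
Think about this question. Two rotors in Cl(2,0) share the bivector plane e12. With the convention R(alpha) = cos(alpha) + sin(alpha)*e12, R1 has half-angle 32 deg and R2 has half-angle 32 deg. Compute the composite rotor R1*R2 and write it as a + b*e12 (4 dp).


Same-plane rotors commute and their half-angles add:
R1*R2 = cos(a1 + a2) + sin(a1 + a2)*e12.
a1 + a2 = 32 + 32 = 64 deg
cos(64 deg) = 0.4384
sin(64 deg) = 0.8988
R1*R2 = 0.4384 + 0.8988*e12


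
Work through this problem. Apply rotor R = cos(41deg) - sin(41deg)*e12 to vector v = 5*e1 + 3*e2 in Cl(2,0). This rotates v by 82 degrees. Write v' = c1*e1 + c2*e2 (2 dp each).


Rotor R = cos(41deg) - sin(41deg)*e12
Rotation angle theta = 2 * 41 = 82 degrees
v' = R*v*~R rotates v by theta.
cos(82deg) = 0.1392, sin(82deg) = 0.9903
v'_1 = 5*cos(82deg) - 3*sin(82deg)
= 5*0.1392 - 3*0.9903
= -2.27
v'_2 = 5*sin(82deg) + 3*cos(82deg)
= 5*0.9903 + 3*0.1392
= 5.37
v' = -2.27*e1 + 5.37*e2


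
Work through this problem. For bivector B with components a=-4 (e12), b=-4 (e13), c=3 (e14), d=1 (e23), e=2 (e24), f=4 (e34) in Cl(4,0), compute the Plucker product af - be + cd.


Plucker relation: af - be + cd
a*f = (-4)*4 = -16
b*e = (-4)*2 = -8
c*d = 3*1 = 3
af - be + cd = -16 - (-8) + 3
= -5


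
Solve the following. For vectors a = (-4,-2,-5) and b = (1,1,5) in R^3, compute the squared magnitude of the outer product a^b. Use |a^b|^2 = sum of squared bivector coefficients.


a wedge b = (a1*b2 - a2*b1)*e12 + (a1*b3 - a3*b1)*e13 + (a2*b3 - a3*b2)*e23
e12 coeff: (-4)*1 - (-2)*1 = -4 - (-2) = -2
e13 coeff: (-4)*5 - (-5)*1 = -20 - (-5) = -15
e23 coeff: (-2)*5 - (-5)*1 = -10 - (-5) = -5
|a wedge b|^2 = (-2)^2 + (-15)^2 + (-5)^2
= 4 + 225 + 25
= 254


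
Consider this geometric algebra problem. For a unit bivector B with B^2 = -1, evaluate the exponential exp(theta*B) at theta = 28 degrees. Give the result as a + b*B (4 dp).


For a unit bivector B with B^2 = -1, the exponential series gives
e^(theta*B) = cos(theta) + sin(theta)*B (the GA analogue of Euler's formula).
theta = 28 degrees = 0.488692 rad
cos(28 deg) = 0.8829
sin(28 deg) = 0.4695
exp(theta*B) = 0.8829 + 0.4695*B


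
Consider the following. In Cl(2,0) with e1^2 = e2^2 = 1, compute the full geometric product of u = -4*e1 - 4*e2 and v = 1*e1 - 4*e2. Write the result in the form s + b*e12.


Expand: (-4*e1 - 4*e2)(1*e1 - 4*e2)
= (-4)*1*e1e1 + (-4)*(-4)*e1e2 + (-4)*1*e2e1 + (-4)*(-4)*e2e2
Using e1^2 = e2^2 = 1, e2e1 = -e1e2:
Scalar part s = (-4)*1 + (-4)*(-4) = -4 + 16 = 12
Bivector part b = (-4)*(-4) - (-4)*1 = 16 - (-4) = 20
uv = 12 + 20*e12


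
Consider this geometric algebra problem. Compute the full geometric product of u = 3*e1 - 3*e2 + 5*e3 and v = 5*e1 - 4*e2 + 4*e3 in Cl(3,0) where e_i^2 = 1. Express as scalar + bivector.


In Cl(3,0): e_i^2 = 1, e_ie_j = -e_je_i for i != j.
Scalar part = u . v = 3*5 + (-3)*(-4) + 5*4
= 15 + 12 + 20 = 47
e12 coeff = 3*(-4) - (-3)*5 = -12 - (-15) = 3
e13 coeff = 3*4 - 5*5 = 12 - 25 = -13
e23 coeff = (-3)*4 - 5*(-4) = -12 - (-20) = 8
uv = 47 + 3*e12 - 13*e13 + 8*e23


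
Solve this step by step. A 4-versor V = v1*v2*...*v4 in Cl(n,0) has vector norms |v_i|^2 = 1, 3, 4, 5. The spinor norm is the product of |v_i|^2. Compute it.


Spinor norm N(V) = |v1|^2 * |v2|^2 * ... * |v4|^2
= 1 * 3 * 4 * 5
Running product: 1, 3, 12, 60
N(V) = 60


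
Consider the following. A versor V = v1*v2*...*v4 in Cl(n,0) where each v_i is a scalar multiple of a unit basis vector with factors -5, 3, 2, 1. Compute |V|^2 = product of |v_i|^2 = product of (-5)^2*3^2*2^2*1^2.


Each vector v_i has |v_i|^2 = s_i^2
Squared scales: (-5)^2 = 25, 3^2 = 9, 2^2 = 4, 1^2 = 1
|V|^2 = 25 * 9 * 4 * 1
= 900


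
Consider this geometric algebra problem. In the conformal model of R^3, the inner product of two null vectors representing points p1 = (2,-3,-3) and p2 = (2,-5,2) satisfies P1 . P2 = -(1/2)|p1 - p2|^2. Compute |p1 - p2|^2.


p1 - p2 = (0, 2, -5)
|p1 - p2|^2 = 0^2 + 2^2 + (-5)^2
= 0 + 4 + 25
= 29


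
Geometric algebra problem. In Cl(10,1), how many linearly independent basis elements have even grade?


Even subalgebra dimension = 2^(n-1)
n = 10 + 1 = 11
2^(11 - 1) = 2^10 = 1024
Verification: sum of C(11,k) for even k = 1 + 55 + 330 + 462 + 165 + 11 = 1024
Result = 1024


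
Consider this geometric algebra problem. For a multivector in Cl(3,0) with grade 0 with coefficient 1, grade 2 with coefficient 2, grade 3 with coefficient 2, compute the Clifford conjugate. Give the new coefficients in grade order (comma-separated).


Clifford conjugate sign for grade k: (-1)^(k(k+1)/2)
Grade 0: (-1)^(0*1/2) = (-1)^0 = 1, coeff 1 -> 1
Grade 2: (-1)^(2*3/2) = (-1)^3 = -1, coeff 2 -> -2
Grade 3: (-1)^(3*4/2) = (-1)^6 = 1, coeff 2 -> 2
Conjugated coefficients: 1, -2, 2


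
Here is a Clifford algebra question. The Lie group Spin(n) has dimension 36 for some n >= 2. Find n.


dim Spin(n) = dim so(n) = n(n-1)/2.
Solve n(n-1)/2 = 36, i.e. n^2 - n - 72 = 0.
Discriminant = 1 + 8*36 = 289
n = (1 + sqrt(289))/2 = (1 + 17)/2 = 9


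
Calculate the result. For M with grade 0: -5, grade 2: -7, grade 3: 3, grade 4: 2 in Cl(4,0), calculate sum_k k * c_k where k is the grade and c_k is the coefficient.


Grade-weighted sum = sum of grade_k * coefficient_k
0*(-5) = 0
2*(-7) = -14
3*3 = 9
4*2 = 8
Total = 0 + (-14) + 9 + 8 = 3


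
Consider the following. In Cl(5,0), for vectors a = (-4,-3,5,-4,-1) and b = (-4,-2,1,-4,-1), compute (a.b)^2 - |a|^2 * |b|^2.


a . b = (-4)*(-4) + (-3)*(-2) + 5*1 + (-4)*(-4) + (-1)*(-1)
= 16 + 6 + 5 + 16 + 1 = 44
|a|^2 = (-4)^2 + (-3)^2 + 5^2 + (-4)^2 + (-1)^2 = 67
|b|^2 = (-4)^2 + (-2)^2 + 1^2 + (-4)^2 + (-1)^2 = 38
(a.b)^2 = 44^2 = 1936
|a|^2 * |b|^2 = 67 * 38 = 2546
Result = 1936 - 2546 = -610


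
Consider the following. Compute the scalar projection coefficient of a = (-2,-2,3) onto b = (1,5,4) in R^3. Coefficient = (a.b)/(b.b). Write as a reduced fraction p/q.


Projection coefficient = (a . b) / (b . b)
a . b = (-2)*1 + (-2)*5 + 3*4
= -2 + (-10) + 12 = 0
b . b = 1^2 + 5^2 + 4^2
= 1 + 25 + 16 = 42
Coefficient = 0/42
In lowest terms: 0/1


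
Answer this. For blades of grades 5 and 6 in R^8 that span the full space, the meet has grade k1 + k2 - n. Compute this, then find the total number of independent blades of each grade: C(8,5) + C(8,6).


Meet grade = grade(A) + grade(B) - n
= 5 + 6 - 8 = 3
C(8,5) = 56
C(8,6) = 28
dim_A + dim_B = 56 + 28 = 84


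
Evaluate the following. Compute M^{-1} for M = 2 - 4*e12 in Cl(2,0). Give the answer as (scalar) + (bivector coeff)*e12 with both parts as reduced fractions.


M = 2 - 4*e12, where e12^2 = -1.
Since M commutes with its reverse ~M = a - b*e12, M * ~M = a^2 - b^2*e12^2 = a^2 + b^2.
So M^{-1} = ~M / (a^2 + b^2) = (a - b*e12)/(a^2 + b^2).
a^2 + b^2 = 4 + 16 = 20
Scalar part = 2/20 = 1/10
Bivector coeff = 4/20 = 1/5
M^{-1} = 1/10 + 1/5*e12


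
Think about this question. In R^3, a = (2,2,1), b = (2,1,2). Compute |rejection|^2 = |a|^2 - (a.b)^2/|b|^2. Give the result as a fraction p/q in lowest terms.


|a|^2 = 2^2 + 2^2 + 1^2 = 9
|b|^2 = 2^2 + 1^2 + 2^2 = 9
a . b = 2*2 + 2*1 + 1*2 = 8
(a.b)^2 = 8^2 = 64
|rej|^2 = 9 - 64/9
= (81 - 64)/9
= 17/9
In lowest terms: 17/9


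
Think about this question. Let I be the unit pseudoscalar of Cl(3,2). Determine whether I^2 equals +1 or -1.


The pseudoscalar I = e1...e_n (product of all n generators) of Cl(p,q) satisfies I^2 = (-1)^(q + n(n-1)/2).
p = 3, q = 2, n = p + q = 5
n(n-1)/2 = 5 * 4 / 2 = 10
Exponent = q + n(n-1)/2 = 2 + 10 = 12
I^2 = (-1)^12 = +1


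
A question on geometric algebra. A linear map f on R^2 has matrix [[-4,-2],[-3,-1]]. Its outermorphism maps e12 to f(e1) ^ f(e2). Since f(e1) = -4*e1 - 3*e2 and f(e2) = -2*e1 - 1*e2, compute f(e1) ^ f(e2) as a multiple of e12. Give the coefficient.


The outermorphism of a linear map f sends e1^e2 to f(e1)^f(e2).
f(e1) = -4*e1 - 3*e2
f(e2) = -2*e1 - 1*e2
f(e1) ^ f(e2) = (-4*e1 - 3*e2) ^ (-2*e1 - 1*e2)
= (-4)*(-1)*e12 + (-3)*(-2)*e21
= (4 - 6)*e12
= -2*e12
Coefficient = -2


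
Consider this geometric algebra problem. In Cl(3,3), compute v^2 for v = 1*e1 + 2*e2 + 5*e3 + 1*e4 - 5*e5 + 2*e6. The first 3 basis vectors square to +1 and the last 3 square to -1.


v^2 = sum of c_i^2 * e_i^2
Positive signature terms (e_i^2 = +1): 1^2 + 2^2 + 5^2 = 30
Negative signature terms (e_j^2 = -1): 1^2 + (-5)^2 + 2^2 = 30
v^2 = 30 - 30 = 0


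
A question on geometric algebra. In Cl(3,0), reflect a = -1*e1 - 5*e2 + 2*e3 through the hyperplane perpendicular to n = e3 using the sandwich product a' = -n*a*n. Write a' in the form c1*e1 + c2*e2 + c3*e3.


Reflection formula: a' = -n*a*n, with n = e3 (unit vector, n^2 = 1).
For reflection through hyperplane perp to e3:
The component along e3 flips sign, others stay.
a = (-1, -5, 2)
a' = (-1, -5, -2)
a' = -1*e1 - 5*e2 - 2*e3


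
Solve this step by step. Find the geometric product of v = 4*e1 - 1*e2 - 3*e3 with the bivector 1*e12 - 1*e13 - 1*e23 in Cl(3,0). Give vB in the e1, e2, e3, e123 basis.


vB has grade-1 (vector) and grade-3 (trivector) parts: vB = (v _| B) + (v ^ B).
Vector part <vB>_1:
  e1: -v2*b12 - v3*b13 = -(-1)*(1) - (-3)*(-1) = -2
  e2: v1*b12 - v3*b23 = (4)*(1) - (-3)*(-1) = 1
  e3: v1*b13 + v2*b23 = (4)*(-1) + (-1)*(-1) = -3
Trivector part <vB>_3:
  e123: v1*b23 - v2*b13 + v3*b12 = (4)*(-1) - (-1)*(-1) + (-3)*(1) = -8
vB = -2*e1 + 1*e2 - 3*e3 - 8*e123


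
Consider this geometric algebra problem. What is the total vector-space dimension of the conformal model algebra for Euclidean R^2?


The conformal model of R^2 uses Cl(3,1): the 2 Euclidean generators plus two extra orthogonal generators e+ (e+^2 = +1) and e- (e-^2 = -1), from which the null vectors e0, einf are built.
Number of generators m = 2 + 2 = 4.
dim Cl(p,q) = 2^m = 2^4 = 16


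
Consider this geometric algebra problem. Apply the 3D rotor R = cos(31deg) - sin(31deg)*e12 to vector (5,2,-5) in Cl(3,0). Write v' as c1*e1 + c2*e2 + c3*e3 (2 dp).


Rotor R = cos(31deg) - sin(31deg)*e12
Rotation angle theta = 2 * 31 = 62 degrees in the e12 plane (e1 -> e2).
The component perpendicular to the plane (e3) is invariant: v'_3 = v3 = -5.00
cos(62deg) = 0.4695, sin(62deg) = 0.8829
v'_1 = v1*cos(theta) - v2*sin(theta) = 5*0.4695 - 2*0.8829 = 0.58
v'_2 = v1*sin(theta) + v2*cos(theta) = 5*0.8829 + 2*0.4695 = 5.35
v' = 0.58*e1 + 5.35*e2 - 5.00*e3


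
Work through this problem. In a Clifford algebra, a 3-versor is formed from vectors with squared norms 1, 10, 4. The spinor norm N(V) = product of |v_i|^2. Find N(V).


Spinor norm N(V) = |v1|^2 * |v2|^2 * ... * |v3|^2
= 1 * 10 * 4
Running product: 1, 10, 40
N(V) = 40


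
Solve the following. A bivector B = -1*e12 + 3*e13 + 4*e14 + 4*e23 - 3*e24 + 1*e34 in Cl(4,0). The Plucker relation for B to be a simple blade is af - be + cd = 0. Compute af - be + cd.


Plucker relation: af - be + cd
a*f = (-1)*1 = -1
b*e = 3*(-3) = -9
c*d = 4*4 = 16
af - be + cd = -1 - (-9) + 16
= 24


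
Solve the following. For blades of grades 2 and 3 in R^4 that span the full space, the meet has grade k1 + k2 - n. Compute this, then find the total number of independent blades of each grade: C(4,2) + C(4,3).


Meet grade = grade(A) + grade(B) - n
= 2 + 3 - 4 = 1
C(4,2) = 6
C(4,3) = 4
dim_A + dim_B = 6 + 4 = 10


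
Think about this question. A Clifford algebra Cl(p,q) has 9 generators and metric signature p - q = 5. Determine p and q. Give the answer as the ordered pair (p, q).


We need p + q = 9 and p - q = 5.
Adding: 2p = 9 + 5 = 14, so p = 7.
Then q = 9 - 7 = 2.
(p, q) = (7, 2)


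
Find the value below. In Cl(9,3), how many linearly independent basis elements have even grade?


Even subalgebra dimension = 2^(n-1)
n = 9 + 3 = 12
2^(12 - 1) = 2^11 = 2048
Verification: sum of C(12,k) for even k = 1 + 66 + 495 + 924 + 495 + 66 + 1 = 2048
Result = 2048


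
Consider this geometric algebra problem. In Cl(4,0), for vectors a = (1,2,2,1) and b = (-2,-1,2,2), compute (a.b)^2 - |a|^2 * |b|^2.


a . b = 1*(-2) + 2*(-1) + 2*2 + 1*2
= -2 + (-2) + 4 + 2 = 2
|a|^2 = 1^2 + 2^2 + 2^2 + 1^2 = 10
|b|^2 = (-2)^2 + (-1)^2 + 2^2 + 2^2 = 13
(a.b)^2 = 2^2 = 4
|a|^2 * |b|^2 = 10 * 13 = 130
Result = 4 - 130 = -126


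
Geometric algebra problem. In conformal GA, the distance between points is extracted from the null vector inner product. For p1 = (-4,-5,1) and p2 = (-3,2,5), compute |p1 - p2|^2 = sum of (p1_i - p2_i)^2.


p1 - p2 = (-1, -7, -4)
|p1 - p2|^2 = (-1)^2 + (-7)^2 + (-4)^2
= 1 + 49 + 16
= 66


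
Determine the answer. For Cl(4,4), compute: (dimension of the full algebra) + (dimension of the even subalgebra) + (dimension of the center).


n = 4 + 4 = 8
Total dim = 2^8 = 256
Even subalgebra dim = 2^7 = 128
n is even, so center dim = 1
Sum = 256 + 128 + 1 = 385


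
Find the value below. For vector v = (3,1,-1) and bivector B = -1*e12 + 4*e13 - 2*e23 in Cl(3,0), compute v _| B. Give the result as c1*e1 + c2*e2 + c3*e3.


Left contraction v _| B = <vB>_1 (grade-1 part of the geometric product vB).
Using e1_|e12 = e2, e2_|e12 = -e1, e1_|e13 = e3, e3_|e13 = -e1, e2_|e23 = e3, e3_|e23 = -e2:
e1 coeff: -v2*b12 - v3*b13 = -(1)*(-1) - (-1)*(4) = 5
e2 coeff: v1*b12 - v3*b23 = (3)*(-1) - (-1)*(-2) = -5
e3 coeff: v1*b13 + v2*b23 = (3)*(4) + (1)*(-2) = 10
v _| B = 5*e1 - 5*e2 + 10*e3


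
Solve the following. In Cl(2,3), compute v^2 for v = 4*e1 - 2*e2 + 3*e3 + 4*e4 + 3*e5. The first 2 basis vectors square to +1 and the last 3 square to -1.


v^2 = sum of c_i^2 * e_i^2
Positive signature terms (e_i^2 = +1): 4^2 + (-2)^2 = 20
Negative signature terms (e_j^2 = -1): 3^2 + 4^2 + 3^2 = 34
v^2 = 20 - 34 = -14


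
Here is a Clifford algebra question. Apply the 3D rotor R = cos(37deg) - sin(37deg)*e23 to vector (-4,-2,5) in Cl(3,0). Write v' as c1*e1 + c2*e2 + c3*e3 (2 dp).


Rotor R = cos(37deg) - sin(37deg)*e23
Rotation angle theta = 2 * 37 = 74 degrees in the e23 plane (e2 -> e3).
The component perpendicular to the plane (e1) is invariant: v'_1 = v1 = -4.00
cos(74deg) = 0.2756, sin(74deg) = 0.9613
v'_2 = v2*cos(theta) - v3*sin(theta) = -2*0.2756 - 5*0.9613 = -5.36
v'_3 = v2*sin(theta) + v3*cos(theta) = -2*0.9613 + 5*0.2756 = -0.54
v' = -4.00*e1 - 5.36*e2 - 0.54*e3


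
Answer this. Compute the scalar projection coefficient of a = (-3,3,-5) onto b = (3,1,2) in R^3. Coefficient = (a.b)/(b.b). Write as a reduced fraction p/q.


Projection coefficient = (a . b) / (b . b)
a . b = (-3)*3 + 3*1 + (-5)*2
= -9 + 3 + (-10) = -16
b . b = 3^2 + 1^2 + 2^2
= 9 + 1 + 4 = 14
Coefficient = -16/14
In lowest terms: -8/7


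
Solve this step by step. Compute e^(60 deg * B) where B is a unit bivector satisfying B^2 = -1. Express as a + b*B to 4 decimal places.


For a unit bivector B with B^2 = -1, the exponential series gives
e^(theta*B) = cos(theta) + sin(theta)*B (the GA analogue of Euler's formula).
theta = 60 degrees = 1.047198 rad
cos(60 deg) = 0.5000
sin(60 deg) = 0.8660
exp(theta*B) = 0.5000 + 0.8660*B


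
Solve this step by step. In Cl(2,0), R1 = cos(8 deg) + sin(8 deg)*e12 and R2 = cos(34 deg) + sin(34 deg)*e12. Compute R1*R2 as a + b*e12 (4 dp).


Same-plane rotors commute and their half-angles add:
R1*R2 = cos(a1 + a2) + sin(a1 + a2)*e12.
a1 + a2 = 8 + 34 = 42 deg
cos(42 deg) = 0.7431
sin(42 deg) = 0.6691
R1*R2 = 0.7431 + 0.6691*e12


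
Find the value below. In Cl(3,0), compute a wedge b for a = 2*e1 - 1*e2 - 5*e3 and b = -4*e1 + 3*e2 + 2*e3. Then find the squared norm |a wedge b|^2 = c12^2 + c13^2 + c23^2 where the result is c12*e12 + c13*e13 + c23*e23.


a wedge b = (a1*b2 - a2*b1)*e12 + (a1*b3 - a3*b1)*e13 + (a2*b3 - a3*b2)*e23
e12 coeff: 2*3 - (-1)*(-4) = 6 - 4 = 2
e13 coeff: 2*2 - (-5)*(-4) = 4 - 20 = -16
e23 coeff: (-1)*2 - (-5)*3 = -2 - (-15) = 13
|a wedge b|^2 = 2^2 + (-16)^2 + 13^2
= 4 + 256 + 169
= 429


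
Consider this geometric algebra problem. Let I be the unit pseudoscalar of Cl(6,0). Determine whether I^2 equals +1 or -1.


The pseudoscalar I = e1...e_n (product of all n generators) of Cl(p,q) satisfies I^2 = (-1)^(q + n(n-1)/2).
p = 6, q = 0, n = p + q = 6
n(n-1)/2 = 6 * 5 / 2 = 15
Exponent = q + n(n-1)/2 = 0 + 15 = 15
I^2 = (-1)^15 = -1


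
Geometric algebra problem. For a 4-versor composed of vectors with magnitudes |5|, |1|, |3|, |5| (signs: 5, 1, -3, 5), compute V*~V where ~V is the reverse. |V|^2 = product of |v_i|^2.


Each vector v_i has |v_i|^2 = s_i^2
Squared scales: 5^2 = 25, 1^2 = 1, (-3)^2 = 9, 5^2 = 25
|V|^2 = 25 * 1 * 9 * 25
= 5625


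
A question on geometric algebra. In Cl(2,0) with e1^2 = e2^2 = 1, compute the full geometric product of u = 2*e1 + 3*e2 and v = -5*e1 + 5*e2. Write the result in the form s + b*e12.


Expand: (2*e1 + 3*e2)(-5*e1 + 5*e2)
= 2*(-5)*e1e1 + 2*5*e1e2 + 3*(-5)*e2e1 + 3*5*e2e2
Using e1^2 = e2^2 = 1, e2e1 = -e1e2:
Scalar part s = 2*(-5) + 3*5 = -10 + 15 = 5
Bivector part b = 2*5 - 3*(-5) = 10 - (-15) = 25
uv = 5 + 25*e12


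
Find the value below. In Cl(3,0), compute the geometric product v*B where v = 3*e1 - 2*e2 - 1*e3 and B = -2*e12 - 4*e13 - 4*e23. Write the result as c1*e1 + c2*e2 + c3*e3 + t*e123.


vB has grade-1 (vector) and grade-3 (trivector) parts: vB = (v _| B) + (v ^ B).
Vector part <vB>_1:
  e1: -v2*b12 - v3*b13 = -(-2)*(-2) - (-1)*(-4) = -8
  e2: v1*b12 - v3*b23 = (3)*(-2) - (-1)*(-4) = -10
  e3: v1*b13 + v2*b23 = (3)*(-4) + (-2)*(-4) = -4
Trivector part <vB>_3:
  e123: v1*b23 - v2*b13 + v3*b12 = (3)*(-4) - (-2)*(-4) + (-1)*(-2) = -18
vB = -8*e1 - 10*e2 - 4*e3 - 18*e123


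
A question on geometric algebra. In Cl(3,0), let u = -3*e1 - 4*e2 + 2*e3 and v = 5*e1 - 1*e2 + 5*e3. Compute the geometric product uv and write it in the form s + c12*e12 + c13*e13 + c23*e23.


In Cl(3,0): e_i^2 = 1, e_ie_j = -e_je_i for i != j.
Scalar part = u . v = (-3)*5 + (-4)*(-1) + 2*5
= -15 + 4 + 10 = -1
e12 coeff = (-3)*(-1) - (-4)*5 = 3 - (-20) = 23
e13 coeff = (-3)*5 - 2*5 = -15 - 10 = -25
e23 coeff = (-4)*5 - 2*(-1) = -20 - (-2) = -18
uv = -1 + 23*e12 - 25*e13 - 18*e23


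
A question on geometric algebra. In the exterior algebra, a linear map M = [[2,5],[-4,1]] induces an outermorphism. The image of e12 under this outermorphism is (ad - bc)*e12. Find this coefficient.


The outermorphism of a linear map f sends e1^e2 to f(e1)^f(e2).
f(e1) = 2*e1 - 4*e2
f(e2) = 5*e1 + 1*e2
f(e1) ^ f(e2) = (2*e1 - 4*e2) ^ (5*e1 + 1*e2)
= 2*1*e12 + (-4)*5*e21
= (2 - (-20))*e12
= 22*e12
Coefficient = 22


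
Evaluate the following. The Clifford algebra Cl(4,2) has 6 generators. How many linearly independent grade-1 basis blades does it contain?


Number of grade-k basis blades in Cl(p,q) with n = p + q is C(n, k).
n = 4 + 2 = 6
C(6, 1) = 6! / (1! * 5!)
= 720 / (1 * 120)
= 6


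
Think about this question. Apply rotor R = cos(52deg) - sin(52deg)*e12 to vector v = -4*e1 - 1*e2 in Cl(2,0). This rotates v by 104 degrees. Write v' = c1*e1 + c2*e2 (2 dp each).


Rotor R = cos(52deg) - sin(52deg)*e12
Rotation angle theta = 2 * 52 = 104 degrees
v' = R*v*~R rotates v by theta.
cos(104deg) = -0.2419, sin(104deg) = 0.9703
v'_1 = -4*cos(104deg) - (-1)*sin(104deg)
= -4*(-0.2419) - (-1)*0.9703
= 1.94
v'_2 = -4*sin(104deg) + (-1)*cos(104deg)
= -4*0.9703 + (-1)*(-0.2419)
= -3.64
v' = 1.94*e1 - 3.64*e2


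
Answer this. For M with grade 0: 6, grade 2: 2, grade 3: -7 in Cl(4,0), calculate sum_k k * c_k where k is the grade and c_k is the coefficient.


Grade-weighted sum = sum of grade_k * coefficient_k
0*6 = 0
2*2 = 4
3*(-7) = -21
Total = 0 + 4 + (-21) = -17


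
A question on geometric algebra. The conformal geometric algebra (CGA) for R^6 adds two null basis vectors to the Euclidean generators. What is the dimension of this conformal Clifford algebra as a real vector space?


The conformal model of R^6 uses Cl(7,1): the 6 Euclidean generators plus two extra orthogonal generators e+ (e+^2 = +1) and e- (e-^2 = -1), from which the null vectors e0, einf are built.
Number of generators m = 6 + 2 = 8.
dim Cl(p,q) = 2^m = 2^8 = 256


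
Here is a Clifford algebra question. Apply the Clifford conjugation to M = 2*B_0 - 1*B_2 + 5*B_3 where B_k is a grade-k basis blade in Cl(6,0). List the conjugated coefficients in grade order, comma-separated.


Clifford conjugate sign for grade k: (-1)^(k(k+1)/2)
Grade 0: (-1)^(0*1/2) = (-1)^0 = 1, coeff 2 -> 2
Grade 2: (-1)^(2*3/2) = (-1)^3 = -1, coeff -1 -> 1
Grade 3: (-1)^(3*4/2) = (-1)^6 = 1, coeff 5 -> 5
Conjugated coefficients: 2, 1, 5


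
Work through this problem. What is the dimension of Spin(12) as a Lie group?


Spin(n) double-covers SO(n); both have Lie algebra so(n) of dimension n(n-1)/2.
n = 12
n(n-1) = 12 * 11 = 132
dim Spin(12) = 132/2 = 66


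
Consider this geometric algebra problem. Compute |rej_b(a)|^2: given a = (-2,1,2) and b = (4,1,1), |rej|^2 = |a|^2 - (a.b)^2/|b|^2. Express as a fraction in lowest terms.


|a|^2 = (-2)^2 + 1^2 + 2^2 = 9
|b|^2 = 4^2 + 1^2 + 1^2 = 18
a . b = (-2)*4 + 1*1 + 2*1 = -5
(a.b)^2 = (-5)^2 = 25
|rej|^2 = 9 - 25/18
= (162 - 25)/18
= 137/18
In lowest terms: 137/18


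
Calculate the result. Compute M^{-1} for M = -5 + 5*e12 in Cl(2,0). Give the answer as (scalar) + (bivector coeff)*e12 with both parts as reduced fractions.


M = -5 + 5*e12, where e12^2 = -1.
Since M commutes with its reverse ~M = a - b*e12, M * ~M = a^2 - b^2*e12^2 = a^2 + b^2.
So M^{-1} = ~M / (a^2 + b^2) = (a - b*e12)/(a^2 + b^2).
a^2 + b^2 = 25 + 25 = 50
Scalar part = -5/50 = -1/10
Bivector coeff = -5/50 = -1/10
M^{-1} = -1/10 - 1/10*e12


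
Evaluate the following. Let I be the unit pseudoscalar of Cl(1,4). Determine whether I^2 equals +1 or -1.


The pseudoscalar I = e1...e_n (product of all n generators) of Cl(p,q) satisfies I^2 = (-1)^(q + n(n-1)/2).
p = 1, q = 4, n = p + q = 5
n(n-1)/2 = 5 * 4 / 2 = 10
Exponent = q + n(n-1)/2 = 4 + 10 = 14
I^2 = (-1)^14 = +1


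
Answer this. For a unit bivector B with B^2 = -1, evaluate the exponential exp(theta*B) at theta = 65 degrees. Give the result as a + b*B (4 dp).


For a unit bivector B with B^2 = -1, the exponential series gives
e^(theta*B) = cos(theta) + sin(theta)*B (the GA analogue of Euler's formula).
theta = 65 degrees = 1.134464 rad
cos(65 deg) = 0.4226
sin(65 deg) = 0.9063
exp(theta*B) = 0.4226 + 0.9063*B


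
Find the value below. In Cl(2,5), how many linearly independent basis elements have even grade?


Even subalgebra dimension = 2^(n-1)
n = 2 + 5 = 7
2^(7 - 1) = 2^6 = 64
Verification: sum of C(7,k) for even k = 1 + 21 + 35 + 7 = 64
Result = 64


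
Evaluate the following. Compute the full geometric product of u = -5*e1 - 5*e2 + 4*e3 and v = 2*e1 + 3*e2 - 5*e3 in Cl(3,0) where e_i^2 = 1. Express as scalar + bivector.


In Cl(3,0): e_i^2 = 1, e_ie_j = -e_je_i for i != j.
Scalar part = u . v = (-5)*2 + (-5)*3 + 4*(-5)
= -10 + (-15) + (-20) = -45
e12 coeff = (-5)*3 - (-5)*2 = -15 - (-10) = -5
e13 coeff = (-5)*(-5) - 4*2 = 25 - 8 = 17
e23 coeff = (-5)*(-5) - 4*3 = 25 - 12 = 13
uv = -45 - 5*e12 + 17*e13 + 13*e23


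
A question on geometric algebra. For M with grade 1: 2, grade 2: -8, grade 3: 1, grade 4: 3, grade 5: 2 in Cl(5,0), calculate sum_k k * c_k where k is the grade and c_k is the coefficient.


Grade-weighted sum = sum of grade_k * coefficient_k
1*2 = 2
2*(-8) = -16
3*1 = 3
4*3 = 12
5*2 = 10
Total = 2 + (-16) + 3 + 12 + 10 = 11


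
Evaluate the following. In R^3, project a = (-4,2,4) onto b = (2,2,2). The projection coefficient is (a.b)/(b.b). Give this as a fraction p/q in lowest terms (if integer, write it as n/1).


Projection coefficient = (a . b) / (b . b)
a . b = (-4)*2 + 2*2 + 4*2
= -8 + 4 + 8 = 4
b . b = 2^2 + 2^2 + 2^2
= 4 + 4 + 4 = 12
Coefficient = 4/12
In lowest terms: 1/3


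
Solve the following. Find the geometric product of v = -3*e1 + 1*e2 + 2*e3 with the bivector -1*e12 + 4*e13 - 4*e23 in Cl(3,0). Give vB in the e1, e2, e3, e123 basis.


vB has grade-1 (vector) and grade-3 (trivector) parts: vB = (v _| B) + (v ^ B).
Vector part <vB>_1:
  e1: -v2*b12 - v3*b13 = -(1)*(-1) - (2)*(4) = -7
  e2: v1*b12 - v3*b23 = (-3)*(-1) - (2)*(-4) = 11
  e3: v1*b13 + v2*b23 = (-3)*(4) + (1)*(-4) = -16
Trivector part <vB>_3:
  e123: v1*b23 - v2*b13 + v3*b12 = (-3)*(-4) - (1)*(4) + (2)*(-1) = 6
vB = -7*e1 + 11*e2 - 16*e3 + 6*e123


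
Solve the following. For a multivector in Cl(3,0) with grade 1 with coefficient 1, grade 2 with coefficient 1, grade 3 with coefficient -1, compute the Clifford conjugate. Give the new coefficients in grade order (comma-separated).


Clifford conjugate sign for grade k: (-1)^(k(k+1)/2)
Grade 1: (-1)^(1*2/2) = (-1)^1 = -1, coeff 1 -> -1
Grade 2: (-1)^(2*3/2) = (-1)^3 = -1, coeff 1 -> -1
Grade 3: (-1)^(3*4/2) = (-1)^6 = 1, coeff -1 -> -1
Conjugated coefficients: -1, -1, -1


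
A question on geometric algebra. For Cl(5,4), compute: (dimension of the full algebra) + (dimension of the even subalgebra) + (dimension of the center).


n = 5 + 4 = 9
Total dim = 2^9 = 512
Even subalgebra dim = 2^8 = 256
n is odd, so center dim = 2
Sum = 512 + 256 + 2 = 770


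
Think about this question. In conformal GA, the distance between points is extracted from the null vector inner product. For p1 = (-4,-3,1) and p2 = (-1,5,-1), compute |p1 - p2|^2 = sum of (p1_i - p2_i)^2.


p1 - p2 = (-3, -8, 2)
|p1 - p2|^2 = (-3)^2 + (-8)^2 + 2^2
= 9 + 64 + 4
= 77


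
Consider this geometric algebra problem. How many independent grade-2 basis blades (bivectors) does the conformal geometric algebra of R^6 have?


The conformal model of R^6 uses Cl(7,1) with m = 6 + 2 = 8 generators.
Number of grade-2 blades = C(m, 2) = C(8, 2)
= 8*7/2 = 28


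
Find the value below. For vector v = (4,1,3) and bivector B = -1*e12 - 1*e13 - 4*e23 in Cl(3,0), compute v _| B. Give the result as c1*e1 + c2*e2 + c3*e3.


Left contraction v _| B = <vB>_1 (grade-1 part of the geometric product vB).
Using e1_|e12 = e2, e2_|e12 = -e1, e1_|e13 = e3, e3_|e13 = -e1, e2_|e23 = e3, e3_|e23 = -e2:
e1 coeff: -v2*b12 - v3*b13 = -(1)*(-1) - (3)*(-1) = 4
e2 coeff: v1*b12 - v3*b23 = (4)*(-1) - (3)*(-4) = 8
e3 coeff: v1*b13 + v2*b23 = (4)*(-1) + (1)*(-4) = -8
v _| B = 4*e1 + 8*e2 - 8*e3


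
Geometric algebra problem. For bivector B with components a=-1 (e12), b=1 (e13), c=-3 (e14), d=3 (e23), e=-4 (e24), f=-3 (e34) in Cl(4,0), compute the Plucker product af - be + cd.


Plucker relation: af - be + cd
a*f = (-1)*(-3) = 3
b*e = 1*(-4) = -4
c*d = (-3)*3 = -9
af - be + cd = 3 - (-4) + (-9)
= -2


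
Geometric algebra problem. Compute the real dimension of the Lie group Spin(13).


Spin(n) double-covers SO(n); both have Lie algebra so(n) of dimension n(n-1)/2.
n = 13
n(n-1) = 13 * 12 = 156
dim Spin(13) = 156/2 = 78


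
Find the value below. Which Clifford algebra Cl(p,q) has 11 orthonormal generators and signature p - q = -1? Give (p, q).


We need p + q = 11 and p - q = -1.
Adding: 2p = 11 + (-1) = 10, so p = 5.
Then q = 11 - 5 = 6.
(p, q) = (5, 6)


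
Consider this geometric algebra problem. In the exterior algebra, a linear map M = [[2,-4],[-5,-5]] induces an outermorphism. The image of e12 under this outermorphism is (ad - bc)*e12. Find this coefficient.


The outermorphism of a linear map f sends e1^e2 to f(e1)^f(e2).
f(e1) = 2*e1 - 5*e2
f(e2) = -4*e1 - 5*e2
f(e1) ^ f(e2) = (2*e1 - 5*e2) ^ (-4*e1 - 5*e2)
= 2*(-5)*e12 + (-5)*(-4)*e21
= (-10 - 20)*e12
= -30*e12
Coefficient = -30
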